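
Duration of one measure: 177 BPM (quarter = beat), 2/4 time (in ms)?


Working:
Quarter-note beat duration = 60000 / 177 ms
Beats per measure (2/4) = 2
One measure = 2 × 60000 / 177 = 120000 / 177 ms
= 678.0 ms


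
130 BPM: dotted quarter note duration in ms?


Reasoning:
One quarter-note beat = 60000 / BPM = 60000 / 130 ms
Dotted quarter note = 3/2 × quarter note
Duration = 3/2 × 60000 / 130 = 90000 / 130
= 692.3 ms


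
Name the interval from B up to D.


Working:
Letter names: B → D spans 3 letter names → a 3rd
Semitones: B → D = 3 half-steps
A 3rd of 3 semitones is a minor 3rd
= minor 3rd


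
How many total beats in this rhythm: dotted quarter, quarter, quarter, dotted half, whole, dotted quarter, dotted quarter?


Reasoning:
Beat values:
  dotted quarter = 1.5 beats
  quarter = 1 beat
  quarter = 1 beat
  dotted half = 3 beats
  whole = 4 beats
  dotted quarter = 1.5 beats
  dotted quarter = 1.5 beats
Sum = 1.5 + 1 + 1 + 3 + 4 + 1.5 + 1.5
= 13.5 beats


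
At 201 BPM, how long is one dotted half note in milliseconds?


Let's work it out.
One quarter-note beat = 60000 / BPM = 60000 / 201 ms
Dotted half note = 3 × quarter note
Duration = 3 × 60000 / 201 = 180000 / 201
= 895.5 ms


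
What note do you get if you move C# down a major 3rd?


Working:
major 3rd: 3 letter names, 4 semitones
Letter: C - 2 → A
Pitch: C# - 4 semitones, spelled as an A → A
= A


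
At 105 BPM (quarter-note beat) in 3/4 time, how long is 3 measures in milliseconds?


Quarter-note beat duration = 60000 / 105 ms
Beats per measure (3/4) = 3
One measure = 3 × 60000 / 105 = 180000 / 105 ms
3 measures = 3 × 180000 / 105 = 540000 / 105
= 5142.9 ms


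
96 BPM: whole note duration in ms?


Let's work it out.
One quarter-note beat = 60000 / BPM = 60000 / 96 ms
Whole note = 4 × quarter note
Duration = 4 × 60000 / 96 = 240000 / 96
= 2500.0 ms


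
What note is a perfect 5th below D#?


Solution.
A 5th spans 5 letter names, so from D we land on G
A perfect 5th = 7 semitones below D#
Spell G at that pitch: G#
= G#


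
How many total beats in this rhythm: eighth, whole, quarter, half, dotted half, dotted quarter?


Beat values:
  eighth = 0.5 beats
  whole = 4 beats
  quarter = 1 beat
  half = 2 beats
  dotted half = 3 beats
  dotted quarter = 1.5 beats
Sum = 0.5 + 4 + 1 + 2 + 3 + 1.5
= 12 beats


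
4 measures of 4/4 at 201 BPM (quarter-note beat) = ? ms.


Working:
Quarter-note beat duration = 60000 / 201 ms
Beats per measure (4/4) = 4
One measure = 4 × 60000 / 201 = 240000 / 201 ms
4 measures = 4 × 240000 / 201 = 960000 / 201
= 4776.1 ms


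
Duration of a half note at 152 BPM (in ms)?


Solution.
One quarter-note beat = 60000 / BPM = 60000 / 152 ms
Half note = 2 × quarter note
Duration = 2 × 60000 / 152 = 120000 / 152
= 789.5 ms


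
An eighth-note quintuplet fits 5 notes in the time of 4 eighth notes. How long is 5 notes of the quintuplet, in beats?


Solution.
Quintuplet: 5 notes occupy the space of 4 eighth notes
Space = 4 × 1/2 = 2 beats
Each quintuplet note = 2 / 5 = 2/5 beats
5 notes = 5 × 2/5 = 2
= 2 beats


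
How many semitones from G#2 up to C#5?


Absolute semitone position = octave×12 + chromatic position
G#2: 2×12 + 8 = 32
C#5: 5×12 + 1 = 61
Difference = 61 - 32 = 29
= 29 semitones


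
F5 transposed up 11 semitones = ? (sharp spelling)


Step by step:
F5: chromatic position 5 in octave 5 → absolute = 5×12 + 5 = 65
Transpose up 11: 65 + 11 = 76
76 = 6×12 + 4 → E in octave 6
Result = E6


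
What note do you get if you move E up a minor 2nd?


Step by step:
minor 2nd: 2 letter names, 1 semitones
Letter: E + 1 → F
Pitch: E + 1 semitones, spelled as an F → F
= F


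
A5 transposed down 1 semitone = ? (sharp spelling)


Reasoning:
A5: chromatic position 9 in octave 5 → absolute = 5×12 + 9 = 69
Transpose down 1: 69 - 1 = 68
68 = 5×12 + 8 → G# in octave 5
Result = G#5


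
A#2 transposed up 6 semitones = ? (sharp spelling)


Working:
A#2: chromatic position 10 in octave 2 → absolute = 2×12 + 10 = 34
Transpose up 6: 34 + 6 = 40
40 = 3×12 + 4 → E in octave 3
Result = E3


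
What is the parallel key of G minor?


Parallel keys share the same tonic but differ in mode
G minor → parallel is G major
= G major


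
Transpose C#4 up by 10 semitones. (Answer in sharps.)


Reasoning:
C#4: chromatic position 1 in octave 4 → absolute = 4×12 + 1 = 49
Transpose up 10: 49 + 10 = 59
59 = 4×12 + 11 → B in octave 4
Result = B4


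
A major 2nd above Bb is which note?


Let's work it out.
A 2nd spans 2 letter names, so from B we land on C
A major 2nd = 2 semitones above Bb
Spell C at that pitch: C
= C


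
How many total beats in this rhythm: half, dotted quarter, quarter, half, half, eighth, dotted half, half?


Reasoning:
Beat values:
  half = 2 beats
  dotted quarter = 1.5 beats
  quarter = 1 beat
  half = 2 beats
  half = 2 beats
  eighth = 0.5 beats
  dotted half = 3 beats
  half = 2 beats
Sum = 2 + 1.5 + 1 + 2 + 2 + 0.5 + 3 + 2
= 14 beats


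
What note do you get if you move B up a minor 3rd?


minor 3rd: 3 letter names, 3 semitones
Letter: B + 2 → D
Pitch: B + 3 semitones, spelled as a D → D
= D


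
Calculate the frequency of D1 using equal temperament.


Let's work it out.
f = 440 × 2^(n/12) where n = semitones from A4
D1: -43 semitones from A4
f = 440 × 2^(-43/12)
f = 36.71 Hz


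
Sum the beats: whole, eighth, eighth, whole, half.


Step by step:
Beat values:
  whole = 4 beats
  eighth = 0.5 beats
  eighth = 0.5 beats
  whole = 4 beats
  half = 2 beats
Sum = 4 + 0.5 + 0.5 + 4 + 2
= 11 beats


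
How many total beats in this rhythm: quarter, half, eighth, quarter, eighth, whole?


Reasoning:
Beat values:
  quarter = 1 beat
  half = 2 beats
  eighth = 0.5 beats
  quarter = 1 beat
  eighth = 0.5 beats
  whole = 4 beats
Sum = 1 + 2 + 0.5 + 1 + 0.5 + 4
= 9 beats


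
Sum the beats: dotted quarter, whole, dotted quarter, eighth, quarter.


Solution.
Beat values:
  dotted quarter = 1.5 beats
  whole = 4 beats
  dotted quarter = 1.5 beats
  eighth = 0.5 beats
  quarter = 1 beat
Sum = 1.5 + 4 + 1.5 + 0.5 + 1
= 8.5 beats


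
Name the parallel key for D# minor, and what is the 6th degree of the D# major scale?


Working:
Parallel keys share the same tonic but differ in mode
D# minor → parallel is D# major
D# major scale: D# E# F## G# A# B# C##
= D# major; 6th degree = B#


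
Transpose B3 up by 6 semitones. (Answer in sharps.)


Let's work it out.
B3: chromatic position 11 in octave 3 → absolute = 3×12 + 11 = 47
Transpose up 6: 47 + 6 = 53
53 = 4×12 + 5 → F in octave 4
Result = F4


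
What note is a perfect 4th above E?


Reasoning:
A 4th spans 4 letter names, so from E we land on A
A perfect 4th = 5 semitones above E
Spell A at that pitch: A
= A


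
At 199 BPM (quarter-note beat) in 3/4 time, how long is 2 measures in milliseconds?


Let's work it out.
Quarter-note beat duration = 60000 / 199 ms
Beats per measure (3/4) = 3
One measure = 3 × 60000 / 199 = 180000 / 199 ms
2 measures = 2 × 180000 / 199 = 360000 / 199
= 1809.0 ms


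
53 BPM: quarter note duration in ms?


Reasoning:
One quarter-note beat = 60000 / BPM = 60000 / 53 ms
Duration = 60000 / 53
= 1132.1 ms


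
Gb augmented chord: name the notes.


Let's work it out.
Augmented triad = root + major 3rd (4 semitones) + augmented 5th (8 semitones)
A triad on Gb stacks thirds, so the chord tones use letter names G-B-D
Root: Gb
Major 3rd above Gb: Bb
Augmented 5th above Gb: D
Chord = Gb Bb D


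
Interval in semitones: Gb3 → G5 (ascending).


Absolute semitone position = octave×12 + chromatic position
Gb3: 3×12 + 6 = 42
G5: 5×12 + 7 = 67
Difference = 67 - 42 = 25
= 25 semitones


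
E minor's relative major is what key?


The relative major shares the key signature and is a minor 3rd above the minor tonic
A minor 3rd above E is G
→ relative major of E minor is G major
= G major


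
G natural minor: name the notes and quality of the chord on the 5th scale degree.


G natural minor scale: G A Bb C D Eb F
Diatonic triad on degree 5 stacks scale notes 5, 7, 2: D F A
D→F = 3 semitones; D→A = 7 semitones → minor triad
= D F A (minor)


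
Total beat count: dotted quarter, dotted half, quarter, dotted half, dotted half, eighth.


Let's work it out.
Beat values:
  dotted quarter = 1.5 beats
  dotted half = 3 beats
  quarter = 1 beat
  dotted half = 3 beats
  dotted half = 3 beats
  eighth = 0.5 beats
Sum = 1.5 + 3 + 1 + 3 + 3 + 0.5
= 12 beats


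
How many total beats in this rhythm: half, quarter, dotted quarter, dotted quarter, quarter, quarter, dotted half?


Reasoning:
Beat values:
  half = 2 beats
  quarter = 1 beat
  dotted quarter = 1.5 beats
  dotted quarter = 1.5 beats
  quarter = 1 beat
  quarter = 1 beat
  dotted half = 3 beats
Sum = 2 + 1 + 1.5 + 1.5 + 1 + 1 + 3
= 11 beats


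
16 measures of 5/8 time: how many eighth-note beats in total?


Solution.
Time signature 5/8: the bottom number 8 means the eighth note gets one count
The top number 5 means 5 eighth-note beats per measure
Total = 5 × 16 measures
= 80 eighth-note beats


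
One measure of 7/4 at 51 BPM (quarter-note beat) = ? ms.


Step by step:
Quarter-note beat duration = 60000 / 51 ms
Beats per measure (7/4) = 7
One measure = 7 × 60000 / 51 = 420000 / 51 ms
= 8235.3 ms


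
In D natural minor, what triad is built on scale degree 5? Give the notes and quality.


Reasoning:
D natural minor scale: D E F G A Bb C
Diatonic triad on degree 5 stacks scale notes 5, 7, 2: A C E
A→C = 3 semitones; A→E = 7 semitones → minor triad
= A C E (minor)


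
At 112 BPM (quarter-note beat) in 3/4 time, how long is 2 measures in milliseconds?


Let's work it out.
Quarter-note beat duration = 60000 / 112 ms
Beats per measure (3/4) = 3
One measure = 3 × 60000 / 112 = 180000 / 112 ms
2 measures = 2 × 180000 / 112 = 360000 / 112
= 3214.3 ms


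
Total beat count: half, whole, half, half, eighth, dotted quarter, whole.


Working:
Beat values:
  half = 2 beats
  whole = 4 beats
  half = 2 beats
  half = 2 beats
  eighth = 0.5 beats
  dotted quarter = 1.5 beats
  whole = 4 beats
Sum = 2 + 4 + 2 + 2 + 0.5 + 1.5 + 4
= 16 beats


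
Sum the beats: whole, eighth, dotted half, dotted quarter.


Working:
Beat values:
  whole = 4 beats
  eighth = 0.5 beats
  dotted half = 3 beats
  dotted quarter = 1.5 beats
Sum = 4 + 0.5 + 3 + 1.5
= 9 beats


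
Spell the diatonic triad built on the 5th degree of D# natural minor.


Step by step:
D# natural minor scale: D# E# F# G# A# B C#
Diatonic triad on degree 5 stacks scale notes 5, 7, 2: A# C# E#
A#→C# = 3 semitones; A#→E# = 7 semitones → minor triad
= A# C# E# (minor)


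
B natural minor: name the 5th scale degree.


Working:
Natural minor scale pattern: W-H-W-W-H-W-W (2-1-2-2-1-2-2 semitones)
Starting from B:
  B + 2 semitones → C#
  C# + 1 semitone → D
  D + 2 semitones → E
  E + 2 semitones → F#
  F# + 1 semitone → G
  G + 2 semitones → A
  A + 2 semitones → B
Scale: B C# D E F# G A
Degree 5 = F#


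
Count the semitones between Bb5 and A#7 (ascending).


Solution.
Absolute semitone position = octave×12 + chromatic position
Bb5: 5×12 + 10 = 70
A#7: 7×12 + 10 = 94
Difference = 94 - 70 = 24
= 24 semitones


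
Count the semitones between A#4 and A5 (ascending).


Step by step:
Absolute semitone position = octave×12 + chromatic position
A#4: 4×12 + 10 = 58
A5: 5×12 + 9 = 69
Difference = 69 - 58 = 11
= 11 semitones


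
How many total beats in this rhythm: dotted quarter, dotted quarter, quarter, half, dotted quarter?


Reasoning:
Beat values:
  dotted quarter = 1.5 beats
  dotted quarter = 1.5 beats
  quarter = 1 beat
  half = 2 beats
  dotted quarter = 1.5 beats
Sum = 1.5 + 1.5 + 1 + 2 + 1.5
= 7.5 beats


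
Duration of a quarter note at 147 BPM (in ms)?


One quarter-note beat = 60000 / BPM = 60000 / 147 ms
Duration = 60000 / 147
= 408.2 ms


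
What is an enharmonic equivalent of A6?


Enharmonic notes sound the same pitch but are spelled with different letter names
A and G## name the same pitch class
= G##6


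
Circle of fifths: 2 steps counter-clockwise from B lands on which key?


Let's work it out.
Each counter-clockwise step moves down a perfect 5th (= up a perfect 4th)
From B: B → E → A
= A


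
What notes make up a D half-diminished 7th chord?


Reasoning:
Half-diminished 7th chord = root + minor 3rd + diminished 5th + minor 7th
Seventh chords stack in thirds, so the letter names are D-F-A-C
Root: D
Minor 3rd above D: F
Diminished 5th above D: Ab
Minor 7th above D: C
Chord = D F Ab C


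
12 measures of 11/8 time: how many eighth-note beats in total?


Step by step:
Time signature 11/8: the bottom number 8 means the eighth note gets one count
The top number 11 means 11 eighth-note beats per measure
Total = 11 × 12 measures
= 132 eighth-note beats


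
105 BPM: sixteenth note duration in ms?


Reasoning:
One quarter-note beat = 60000 / BPM = 60000 / 105 ms
Sixteenth note = 1/4 × quarter note
Duration = 1/4 × 60000 / 105 = 15000 / 105
= 142.9 ms


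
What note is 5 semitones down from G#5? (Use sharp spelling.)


Working:
G#5: chromatic position 8 in octave 5 → absolute = 5×12 + 8 = 68
Transpose down 5: 68 - 5 = 63
63 = 5×12 + 3 → D# in octave 5
Result = D#5


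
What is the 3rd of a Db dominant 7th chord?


Let's work it out.
Dominant 7th chord = root + major 3rd + perfect 5th + minor 7th
Seventh chords stack in thirds, so the letter names are D-F-A-C
Root: Db
Major 3rd above Db: F
Perfect 5th above Db: Ab
Minor 7th above Db: Cb
The 3rd = F


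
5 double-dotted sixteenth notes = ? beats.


Base sixteenth note = 1/4 beats
Dot 1 adds half the previous value: +1/8
Dot 2 adds half the previous value: +1/16
One double-dotted sixteenth = 1/4 + 1/8 + 1/16 = 7/16
5 of them = 5 × 7/16 = 35/16
= 35/16 beats


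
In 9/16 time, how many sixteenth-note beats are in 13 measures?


Reasoning:
Time signature 9/16: the bottom number 16 means the sixteenth note gets one count
The top number 9 means 9 sixteenth-note beats per measure
Total = 9 × 13 measures
= 117 sixteenth-note beats


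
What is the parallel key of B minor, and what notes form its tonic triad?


Step by step:
Parallel keys share the same tonic but differ in mode
B minor → parallel is B major
Tonic triad of B major = B D# F#
= B major; triad = B D# F#


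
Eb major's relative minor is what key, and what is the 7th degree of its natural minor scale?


Solution.
The relative minor shares the major's key signature and starts on its 6th degree
6th degree = a major 6th above the tonic; a major 6th above Eb is C
→ relative minor of Eb major is C minor
C natural minor scale: C D Eb F G Ab Bb
= C minor; 7th degree = Bb


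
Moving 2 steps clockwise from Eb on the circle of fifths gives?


Solution.
Each clockwise step on the circle of fifths moves up a perfect 5th
From Eb: Eb → Bb → F
= F


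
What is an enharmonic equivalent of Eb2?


Enharmonic notes sound the same pitch but are spelled with different letter names
Eb and D# name the same pitch class
= D#2


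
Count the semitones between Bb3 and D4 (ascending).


Solution.
Absolute semitone position = octave×12 + chromatic position
Bb3: 3×12 + 10 = 46
D4: 4×12 + 2 = 50
Difference = 50 - 46 = 4
= 4 semitones


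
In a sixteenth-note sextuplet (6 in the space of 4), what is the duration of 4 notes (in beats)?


Working:
Sextuplet: 6 notes occupy the space of 4 sixteenth notes
Space = 4 × 1/4 = 1 beat
Each sextuplet note = 1 / 6 = 1/6 beats
4 notes = 4 × 1/6 = 2/3
= 2/3 beats


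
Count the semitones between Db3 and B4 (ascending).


Working:
Absolute semitone position = octave×12 + chromatic position
Db3: 3×12 + 1 = 37
B4: 4×12 + 11 = 59
Difference = 59 - 37 = 22
= 22 semitones


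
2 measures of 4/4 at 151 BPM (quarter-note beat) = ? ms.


Working:
Quarter-note beat duration = 60000 / 151 ms
Beats per measure (4/4) = 4
One measure = 4 × 60000 / 151 = 240000 / 151 ms
2 measures = 2 × 240000 / 151 = 480000 / 151
= 3178.8 ms


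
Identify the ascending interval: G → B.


Reasoning:
Letter names: G → B spans 3 letter names → a 3rd
Semitones: G → B = 4 half-steps
A 3rd of 4 semitones is a major 3rd
= major 3rd


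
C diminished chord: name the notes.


Step by step:
Diminished triad = root + minor 3rd (3 semitones) + diminished 5th (6 semitones)
A triad on C stacks thirds, so the chord tones use letter names C-E-G
Root: C
Minor 3rd above C: Eb
Diminished 5th above C: Gb
Chord = C Eb Gb


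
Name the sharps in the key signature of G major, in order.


Sharp major keys follow the circle of fifths: C(0), G(1), D(2), A(3), E(4), B(5), F#(6), C#(7)
G major has 1 sharp
Order of sharps: F# C# G# D# A# E# B# → first 1: F#
= F#


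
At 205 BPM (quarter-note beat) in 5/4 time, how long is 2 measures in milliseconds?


Quarter-note beat duration = 60000 / 205 ms
Beats per measure (5/4) = 5
One measure = 5 × 60000 / 205 = 300000 / 205 ms
2 measures = 2 × 300000 / 205 = 600000 / 205
= 2926.8 ms


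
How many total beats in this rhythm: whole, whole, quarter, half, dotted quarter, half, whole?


Let's work it out.
Beat values:
  whole = 4 beats
  whole = 4 beats
  quarter = 1 beat
  half = 2 beats
  dotted quarter = 1.5 beats
  half = 2 beats
  whole = 4 beats
Sum = 4 + 4 + 1 + 2 + 1.5 + 2 + 4
= 18.5 beats


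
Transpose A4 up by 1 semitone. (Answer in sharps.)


Working:
A4: chromatic position 9 in octave 4 → absolute = 4×12 + 9 = 57
Transpose up 1: 57 + 1 = 58
58 = 4×12 + 10 → A# in octave 4
Result = A#4


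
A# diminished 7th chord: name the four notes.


Let's work it out.
Diminished 7th chord = root + minor 3rd + diminished 5th + diminished 7th
Seventh chords stack in thirds, so the letter names are A-C-E-G
Root: A#
Minor 3rd above A#: C#
Diminished 5th above A#: E
Diminished 7th above A#: G
Chord = A# C# E G


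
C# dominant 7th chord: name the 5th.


Dominant 7th chord = root + major 3rd + perfect 5th + minor 7th
Seventh chords stack in thirds, so the letter names are C-E-G-B
Root: C#
Major 3rd above C#: E#
Perfect 5th above C#: G#
Minor 7th above C#: B
The 5th = G#


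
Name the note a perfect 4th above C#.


Let's work it out.
A 4th spans 4 letter names, so from C we land on F
A perfect 4th = 5 semitones above C#
Spell F at that pitch: F#
= F#


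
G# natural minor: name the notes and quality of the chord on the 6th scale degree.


Solution.
G# natural minor scale: G# A# B C# D# E F#
Diatonic triad on degree 6 stacks scale notes 6, 1, 3: E G# B
E→G# = 4 semitones; E→B = 7 semitones → major triad
= E G# B (major)


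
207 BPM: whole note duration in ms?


One quarter-note beat = 60000 / BPM = 60000 / 207 ms
Whole note = 4 × quarter note
Duration = 4 × 60000 / 207 = 240000 / 207
= 1159.4 ms


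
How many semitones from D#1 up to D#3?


Absolute semitone position = octave×12 + chromatic position
D#1: 1×12 + 3 = 15
D#3: 3×12 + 3 = 39
Difference = 39 - 15 = 24
= 24 semitones


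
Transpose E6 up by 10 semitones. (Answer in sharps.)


Working:
E6: chromatic position 4 in octave 6 → absolute = 6×12 + 4 = 76
Transpose up 10: 76 + 10 = 86
86 = 7×12 + 2 → D in octave 7
Result = D7


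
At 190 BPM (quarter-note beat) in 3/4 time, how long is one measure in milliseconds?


Working:
Quarter-note beat duration = 60000 / 190 ms
Beats per measure (3/4) = 3
One measure = 3 × 60000 / 190 = 180000 / 190 ms
= 947.4 ms


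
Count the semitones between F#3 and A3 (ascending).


Absolute semitone position = octave×12 + chromatic position
F#3: 3×12 + 6 = 42
A3: 3×12 + 9 = 45
Difference = 45 - 42 = 3
= 3 semitones


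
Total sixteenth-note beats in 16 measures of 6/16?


Solution.
Time signature 6/16: the bottom number 16 means the sixteenth note gets one count
The top number 6 means 6 sixteenth-note beats per measure
Total = 6 × 16 measures
= 96 sixteenth-note beats


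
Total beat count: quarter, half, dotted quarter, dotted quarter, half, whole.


Beat values:
  quarter = 1 beat
  half = 2 beats
  dotted quarter = 1.5 beats
  dotted quarter = 1.5 beats
  half = 2 beats
  whole = 4 beats
Sum = 1 + 2 + 1.5 + 1.5 + 2 + 4
= 12 beats


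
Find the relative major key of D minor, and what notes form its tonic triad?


The relative major shares the key signature and is a minor 3rd above the minor tonic
A minor 3rd above D is F
→ relative major of D minor is F major
Tonic triad of F major = root + major 3rd + perfect 5th = F A C
= F major; triad = F A C


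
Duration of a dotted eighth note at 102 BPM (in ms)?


Step by step:
One quarter-note beat = 60000 / BPM = 60000 / 102 ms
Dotted eighth note = 3/4 × quarter note
Duration = 3/4 × 60000 / 102 = 45000 / 102
= 441.2 ms


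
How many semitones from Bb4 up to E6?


Absolute semitone position = octave×12 + chromatic position
Bb4: 4×12 + 10 = 58
E6: 6×12 + 4 = 76
Difference = 76 - 58 = 18
= 18 semitones


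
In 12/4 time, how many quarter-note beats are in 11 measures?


Time signature 12/4: the bottom number 4 means the quarter note gets one count
The top number 12 means 12 quarter-note beats per measure
Total = 12 × 11 measures
= 132 quarter-note beats


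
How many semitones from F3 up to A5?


Working:
Absolute semitone position = octave×12 + chromatic position
F3: 3×12 + 5 = 41
A5: 5×12 + 9 = 69
Difference = 69 - 41 = 28
= 28 semitones


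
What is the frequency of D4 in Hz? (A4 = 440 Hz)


Step by step:
f = 440 × 2^(n/12) where n = semitones from A4
D4: -7 semitones from A4
f = 440 × 2^(-7/12)
f = 293.66 Hz


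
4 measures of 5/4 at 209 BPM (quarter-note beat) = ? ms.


Working:
Quarter-note beat duration = 60000 / 209 ms
Beats per measure (5/4) = 5
One measure = 5 × 60000 / 209 = 300000 / 209 ms
4 measures = 4 × 300000 / 209 = 1200000 / 209
= 5741.6 ms


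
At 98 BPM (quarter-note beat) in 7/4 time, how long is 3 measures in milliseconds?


Step by step:
Quarter-note beat duration = 60000 / 98 ms
Beats per measure (7/4) = 7
One measure = 7 × 60000 / 98 = 420000 / 98 ms
3 measures = 3 × 420000 / 98 = 1260000 / 98
= 12857.1 ms


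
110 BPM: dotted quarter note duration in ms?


Working:
One quarter-note beat = 60000 / BPM = 60000 / 110 ms
Dotted quarter note = 3/2 × quarter note
Duration = 3/2 × 60000 / 110 = 90000 / 110
= 818.2 ms


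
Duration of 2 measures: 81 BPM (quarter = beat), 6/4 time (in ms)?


Let's work it out.
Quarter-note beat duration = 60000 / 81 ms
Beats per measure (6/4) = 6
One measure = 6 × 60000 / 81 = 360000 / 81 ms
2 measures = 2 × 360000 / 81 = 720000 / 81
= 8888.9 ms


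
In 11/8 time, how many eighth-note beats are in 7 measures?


Step by step:
Time signature 11/8: the bottom number 8 means the eighth note gets one count
The top number 11 means 11 eighth-note beats per measure
Total = 11 × 7 measures
= 77 eighth-note beats


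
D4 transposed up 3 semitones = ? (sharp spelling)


Step by step:
D4: chromatic position 2 in octave 4 → absolute = 4×12 + 2 = 50
Transpose up 3: 50 + 3 = 53
53 = 4×12 + 5 → F in octave 4
Result = F4


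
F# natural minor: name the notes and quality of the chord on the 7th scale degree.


Solution.
F# natural minor scale: F# G# A B C# D E
Diatonic triad on degree 7 stacks scale notes 7, 2, 4: E G# B
E→G# = 4 semitones; E→B = 7 semitones → major triad
= E G# B (major)


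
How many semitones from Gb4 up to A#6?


Step by step:
Absolute semitone position = octave×12 + chromatic position
Gb4: 4×12 + 6 = 54
A#6: 6×12 + 10 = 82
Difference = 82 - 54 = 28
= 28 semitones


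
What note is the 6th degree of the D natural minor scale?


Step by step:
Natural minor scale pattern: W-H-W-W-H-W-W (2-1-2-2-1-2-2 semitones)
Starting from D:
  D + 2 semitones → E
  E + 1 semitone → F
  F + 2 semitones → G
  G + 2 semitones → A
  A + 1 semitone → Bb
  Bb + 2 semitones → C
  C + 2 semitones → D
Scale: D E F G A Bb C
Degree 6 = Bb


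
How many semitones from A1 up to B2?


Absolute semitone position = octave×12 + chromatic position
A1: 1×12 + 9 = 21
B2: 2×12 + 11 = 35
Difference = 35 - 21 = 14
= 14 semitones


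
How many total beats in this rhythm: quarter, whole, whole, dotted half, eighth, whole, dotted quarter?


Beat values:
  quarter = 1 beat
  whole = 4 beats
  whole = 4 beats
  dotted half = 3 beats
  eighth = 0.5 beats
  whole = 4 beats
  dotted quarter = 1.5 beats
Sum = 1 + 4 + 4 + 3 + 0.5 + 4 + 1.5
= 18 beats


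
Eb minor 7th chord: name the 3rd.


Minor 7th chord = root + minor 3rd + perfect 5th + minor 7th
Seventh chords stack in thirds, so the letter names are E-G-B-D
Root: Eb
Minor 3rd above Eb: Gb
Perfect 5th above Eb: Bb
Minor 7th above Eb: Db
The 3rd = Gb


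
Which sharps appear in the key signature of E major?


Working:
Sharp major keys follow the circle of fifths: C(0), G(1), D(2), A(3), E(4), B(5), F#(6), C#(7)
E major has 4 sharps
Order of sharps: F# C# G# D# A# E# B# → first 4: F#, C#, G#, D#
= F#, C#, G#, D#


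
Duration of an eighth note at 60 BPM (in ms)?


One quarter-note beat = 60000 / BPM = 60000 / 60 ms
Eighth note = 1/2 × quarter note
Duration = 1/2 × 60000 / 60 = 30000 / 60
= 500.0 ms


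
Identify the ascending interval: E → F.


Step by step:
Letter names: E → F spans 2 letter names → a 2nd
Semitones: E → F = 1 half-step
A 2nd of 1 semitone is a minor 2nd
= minor 2nd


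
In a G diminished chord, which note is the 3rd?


Solution.
Diminished triad = root + minor 3rd (3 semitones) + diminished 5th (6 semitones)
A triad on G stacks thirds, so the chord tones use letter names G-B-D
Root: G
Minor 3rd above G: Bb
Diminished 5th above G: Db
The 3rd = Bb


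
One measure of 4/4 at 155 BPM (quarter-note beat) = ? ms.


Reasoning:
Quarter-note beat duration = 60000 / 155 ms
Beats per measure (4/4) = 4
One measure = 4 × 60000 / 155 = 240000 / 155 ms
= 1548.4 ms


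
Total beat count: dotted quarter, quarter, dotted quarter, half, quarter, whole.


Let's work it out.
Beat values:
  dotted quarter = 1.5 beats
  quarter = 1 beat
  dotted quarter = 1.5 beats
  half = 2 beats
  quarter = 1 beat
  whole = 4 beats
Sum = 1.5 + 1 + 1.5 + 2 + 1 + 4
= 11 beats


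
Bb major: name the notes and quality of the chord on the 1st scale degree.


Reasoning:
Bb major scale: Bb C D Eb F G A
Diatonic triad on degree 1 stacks scale notes 1, 3, 5: Bb D F
Bb→D = 4 semitones; Bb→F = 7 semitones → major triad
= Bb D F (major)


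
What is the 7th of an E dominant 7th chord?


Dominant 7th chord = root + major 3rd + perfect 5th + minor 7th
Seventh chords stack in thirds, so the letter names are E-G-B-D
Root: E
Major 3rd above E: G#
Perfect 5th above E: B
Minor 7th above E: D
The 7th = D


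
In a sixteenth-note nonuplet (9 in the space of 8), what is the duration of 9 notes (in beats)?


Step by step:
Nonuplet: 9 notes occupy the space of 8 sixteenth notes
Space = 8 × 1/4 = 2 beats
Each nonuplet note = 2 / 9 = 2/9 beats
9 notes = 9 × 2/9 = 2
= 2 beats


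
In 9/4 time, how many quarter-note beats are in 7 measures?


Time signature 9/4: the bottom number 4 means the quarter note gets one count
The top number 9 means 9 quarter-note beats per measure
Total = 9 × 7 measures
= 63 quarter-note beats


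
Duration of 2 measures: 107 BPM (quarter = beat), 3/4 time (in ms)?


Reasoning:
Quarter-note beat duration = 60000 / 107 ms
Beats per measure (3/4) = 3
One measure = 3 × 60000 / 107 = 180000 / 107 ms
2 measures = 2 × 180000 / 107 = 360000 / 107
= 3364.5 ms


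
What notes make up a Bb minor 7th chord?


Working:
Minor 7th chord = root + minor 3rd + perfect 5th + minor 7th
Seventh chords stack in thirds, so the letter names are B-D-F-A
Root: Bb
Minor 3rd above Bb: Db
Perfect 5th above Bb: F
Minor 7th above Bb: Ab
Chord = Bb Db F Ab


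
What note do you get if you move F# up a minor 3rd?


Working:
minor 3rd: 3 letter names, 3 semitones
Letter: F + 2 → A
Pitch: F# + 3 semitones, spelled as an A → A
= A


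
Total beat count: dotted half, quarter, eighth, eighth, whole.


Step by step:
Beat values:
  dotted half = 3 beats
  quarter = 1 beat
  eighth = 0.5 beats
  eighth = 0.5 beats
  whole = 4 beats
Sum = 3 + 1 + 0.5 + 0.5 + 4
= 9 beats


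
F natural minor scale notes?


Natural minor scale pattern: W-H-W-W-H-W-W (2-1-2-2-1-2-2 semitones)
Starting from F:
  F + 2 semitones → G
  G + 1 semitone → Ab
  Ab + 2 semitones → Bb
  Bb + 2 semitones → C
  C + 1 semitone → Db
  Db + 2 semitones → Eb
  Eb + 2 semitones → F
Scale = F G Ab Bb C Db Eb


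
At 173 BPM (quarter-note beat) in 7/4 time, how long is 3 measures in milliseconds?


Solution.
Quarter-note beat duration = 60000 / 173 ms
Beats per measure (7/4) = 7
One measure = 7 × 60000 / 173 = 420000 / 173 ms
3 measures = 3 × 420000 / 173 = 1260000 / 173
= 7283.2 ms


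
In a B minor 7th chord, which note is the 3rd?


Minor 7th chord = root + minor 3rd + perfect 5th + minor 7th
Seventh chords stack in thirds, so the letter names are B-D-F-A
Root: B
Minor 3rd above B: D
Perfect 5th above B: F#
Minor 7th above B: A
The 3rd = D


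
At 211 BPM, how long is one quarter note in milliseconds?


Step by step:
One quarter-note beat = 60000 / BPM = 60000 / 211 ms
Duration = 60000 / 211
= 284.4 ms


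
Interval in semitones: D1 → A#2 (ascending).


Absolute semitone position = octave×12 + chromatic position
D1: 1×12 + 2 = 14
A#2: 2×12 + 10 = 34
Difference = 34 - 14 = 20
= 20 semitones


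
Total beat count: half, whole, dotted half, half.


Let's work it out.
Beat values:
  half = 2 beats
  whole = 4 beats
  dotted half = 3 beats
  half = 2 beats
Sum = 2 + 4 + 3 + 2
= 11 beats


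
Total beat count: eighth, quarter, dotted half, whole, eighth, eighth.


Step by step:
Beat values:
  eighth = 0.5 beats
  quarter = 1 beat
  dotted half = 3 beats
  whole = 4 beats
  eighth = 0.5 beats
  eighth = 0.5 beats
Sum = 0.5 + 1 + 3 + 4 + 0.5 + 0.5
= 9.5 beats


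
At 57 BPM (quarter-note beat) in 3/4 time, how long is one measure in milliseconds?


Let's work it out.
Quarter-note beat duration = 60000 / 57 ms
Beats per measure (3/4) = 3
One measure = 3 × 60000 / 57 = 180000 / 57 ms
= 3157.9 ms


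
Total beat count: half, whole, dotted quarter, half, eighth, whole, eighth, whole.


Beat values:
  half = 2 beats
  whole = 4 beats
  dotted quarter = 1.5 beats
  half = 2 beats
  eighth = 0.5 beats
  whole = 4 beats
  eighth = 0.5 beats
  whole = 4 beats
Sum = 2 + 4 + 1.5 + 2 + 0.5 + 4 + 0.5 + 4
= 18.5 beats


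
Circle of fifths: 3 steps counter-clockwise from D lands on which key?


Each counter-clockwise step moves down a perfect 5th (= up a perfect 4th)
From D: D → G → C → F
= F


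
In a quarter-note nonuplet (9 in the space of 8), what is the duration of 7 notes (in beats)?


Nonuplet: 9 notes occupy the space of 8 quarter notes
Space = 8 × 1 = 8 beats
Each nonuplet note = 8 / 9 = 8/9 beats
7 notes = 7 × 8/9 = 56/9
= 56/9 beats


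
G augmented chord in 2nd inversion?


Reasoning:
Root position: G B D#
2nd inversion: move root and 3rd up an octave
Bass note: D#
Notes (bottom to top) = D# G B


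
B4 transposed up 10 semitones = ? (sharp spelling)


Reasoning:
B4: chromatic position 11 in octave 4 → absolute = 4×12 + 11 = 59
Transpose up 10: 59 + 10 = 69
69 = 5×12 + 9 → A in octave 5
Result = A5


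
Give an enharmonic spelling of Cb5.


Enharmonic notes sound the same pitch but are spelled with different letter names
Cb and B name the same pitch class
Octave numbers change at C, so Cb5 = B4
= B4


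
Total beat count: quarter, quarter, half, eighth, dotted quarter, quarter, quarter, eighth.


Step by step:
Beat values:
  quarter = 1 beat
  quarter = 1 beat
  half = 2 beats
  eighth = 0.5 beats
  dotted quarter = 1.5 beats
  quarter = 1 beat
  quarter = 1 beat
  eighth = 0.5 beats
Sum = 1 + 1 + 2 + 0.5 + 1.5 + 1 + 1 + 0.5
= 8.5 beats


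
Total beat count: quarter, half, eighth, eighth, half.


Beat values:
  quarter = 1 beat
  half = 2 beats
  eighth = 0.5 beats
  eighth = 0.5 beats
  half = 2 beats
Sum = 1 + 2 + 0.5 + 0.5 + 2
= 6 beats


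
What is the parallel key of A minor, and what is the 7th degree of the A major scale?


Let's work it out.
Parallel keys share the same tonic but differ in mode
A minor → parallel is A major
A major scale: A B C# D E F# G#
= A major; 7th degree = G#


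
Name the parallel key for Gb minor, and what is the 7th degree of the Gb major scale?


Working:
Parallel keys share the same tonic but differ in mode
Gb minor → parallel is Gb major
Gb major scale: Gb Ab Bb Cb Db Eb F
= Gb major; 7th degree = F


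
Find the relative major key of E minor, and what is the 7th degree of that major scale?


Step by step:
The relative major shares the key signature and is a minor 3rd above the minor tonic
A minor 3rd above E is G
→ relative major of E minor is G major
G major scale: G A B C D E F#
= G major; 7th degree = F#


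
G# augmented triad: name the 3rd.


Step by step:
Augmented triad = root + major 3rd (4 semitones) + augmented 5th (8 semitones)
A triad on G# stacks thirds, so the chord tones use letter names G-B-D
Root: G#
Major 3rd above G#: B#
Augmented 5th above G#: D##
The 3rd = B#


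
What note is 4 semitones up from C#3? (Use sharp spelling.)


Solution.
C#3: chromatic position 1 in octave 3 → absolute = 3×12 + 1 = 37
Transpose up 4: 37 + 4 = 41
41 = 3×12 + 5 → F in octave 3
Result = F3


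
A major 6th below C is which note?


Let's work it out.
A 6th spans 6 letter names, so from C we land on E
A major 6th = 9 semitones below C
Spell E at that pitch: Eb
= Eb


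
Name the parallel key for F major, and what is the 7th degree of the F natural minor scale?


Let's work it out.
Parallel keys share the same tonic but differ in mode
F major → parallel is F minor
F natural minor scale: F G Ab Bb C Db Eb
= F minor; 7th degree = Eb


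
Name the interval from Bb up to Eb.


Step by step:
Letter names: B → E spans 4 letter names → a 4th
Semitones: Bb → Eb = 5 half-steps
A 4th of 5 semitones is a perfect 4th
= perfect 4th


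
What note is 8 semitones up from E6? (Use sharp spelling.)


Step by step:
E6: chromatic position 4 in octave 6 → absolute = 6×12 + 4 = 76
Transpose up 8: 76 + 8 = 84
84 = 7×12 + 0 → C in octave 7
Result = C7


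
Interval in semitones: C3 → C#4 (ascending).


Working:
Absolute semitone position = octave×12 + chromatic position
C3: 3×12 + 0 = 36
C#4: 4×12 + 1 = 49
Difference = 49 - 36 = 13
= 13 semitones


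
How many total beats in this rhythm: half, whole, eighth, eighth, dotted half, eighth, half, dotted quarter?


Working:
Beat values:
  half = 2 beats
  whole = 4 beats
  eighth = 0.5 beats
  eighth = 0.5 beats
  dotted half = 3 beats
  eighth = 0.5 beats
  half = 2 beats
  dotted quarter = 1.5 beats
Sum = 2 + 4 + 0.5 + 0.5 + 3 + 0.5 + 2 + 1.5
= 14 beats


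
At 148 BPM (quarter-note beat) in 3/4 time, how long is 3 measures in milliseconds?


Working:
Quarter-note beat duration = 60000 / 148 ms
Beats per measure (3/4) = 3
One measure = 3 × 60000 / 148 = 180000 / 148 ms
3 measures = 3 × 180000 / 148 = 540000 / 148
= 3648.6 ms


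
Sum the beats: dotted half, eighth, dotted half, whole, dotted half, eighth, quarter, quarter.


Working:
Beat values:
  dotted half = 3 beats
  eighth = 0.5 beats
  dotted half = 3 beats
  whole = 4 beats
  dotted half = 3 beats
  eighth = 0.5 beats
  quarter = 1 beat
  quarter = 1 beat
Sum = 3 + 0.5 + 3 + 4 + 3 + 0.5 + 1 + 1
= 16 beats


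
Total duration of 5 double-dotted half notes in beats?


Base half note = 2 beats
Dot 1 adds half the previous value: +1
Dot 2 adds half the previous value: +1/2
One double-dotted half = 2 + 1 + 1/2 = 7/2
5 of them = 5 × 7/2 = 35/2
= 35/2 beats


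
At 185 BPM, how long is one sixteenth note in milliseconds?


One quarter-note beat = 60000 / BPM = 60000 / 185 ms
Sixteenth note = 1/4 × quarter note
Duration = 1/4 × 60000 / 185 = 15000 / 185
= 81.1 ms


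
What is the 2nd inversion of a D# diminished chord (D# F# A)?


Root position: D# F# A
2nd inversion: move root and 3rd up an octave
Bass note: A
Notes (bottom to top) = A D# F#


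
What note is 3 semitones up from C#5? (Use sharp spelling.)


Working:
C#5: chromatic position 1 in octave 5 → absolute = 5×12 + 1 = 61
Transpose up 3: 61 + 3 = 64
64 = 5×12 + 4 → E in octave 5
Result = E5


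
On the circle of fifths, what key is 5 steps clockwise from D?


Each clockwise step on the circle of fifths moves up a perfect 5th
From D: D → A → E → B → F#/Gb → Db
= Db


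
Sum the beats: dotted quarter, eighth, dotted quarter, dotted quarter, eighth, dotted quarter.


Working:
Beat values:
  dotted quarter = 1.5 beats
  eighth = 0.5 beats
  dotted quarter = 1.5 beats
  dotted quarter = 1.5 beats
  eighth = 0.5 beats
  dotted quarter = 1.5 beats
Sum = 1.5 + 0.5 + 1.5 + 1.5 + 0.5 + 1.5
= 7 beats


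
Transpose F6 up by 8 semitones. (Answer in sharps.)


F6: chromatic position 5 in octave 6 → absolute = 6×12 + 5 = 77
Transpose up 8: 77 + 8 = 85
85 = 7×12 + 1 → C# in octave 7
Result = C#7


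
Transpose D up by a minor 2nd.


minor 2nd: 2 letter names, 1 semitones
Letter: D + 1 → E
Pitch: D + 1 semitones, spelled as an E → Eb
= Eb


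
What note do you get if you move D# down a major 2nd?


Reasoning:
major 2nd: 2 letter names, 2 semitones
Letter: D - 1 → C
Pitch: D# - 2 semitones, spelled as a C → C#
= C#


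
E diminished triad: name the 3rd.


Solution.
Diminished triad = root + minor 3rd (3 semitones) + diminished 5th (6 semitones)
A triad on E stacks thirds, so the chord tones use letter names E-G-B
Root: E
Minor 3rd above E: G
Diminished 5th above E: Bb
The 3rd = G


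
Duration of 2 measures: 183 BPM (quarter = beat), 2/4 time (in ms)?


Working:
Quarter-note beat duration = 60000 / 183 ms
Beats per measure (2/4) = 2
One measure = 2 × 60000 / 183 = 120000 / 183 ms
2 measures = 2 × 120000 / 183 = 240000 / 183
= 1311.5 ms


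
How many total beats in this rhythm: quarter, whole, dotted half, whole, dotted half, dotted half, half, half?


Beat values:
  quarter = 1 beat
  whole = 4 beats
  dotted half = 3 beats
  whole = 4 beats
  dotted half = 3 beats
  dotted half = 3 beats
  half = 2 beats
  half = 2 beats
Sum = 1 + 4 + 3 + 4 + 3 + 3 + 2 + 2
= 22 beats


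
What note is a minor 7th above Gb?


Working:
A 7th spans 7 letter names, so from G we land on F
A minor 7th = 10 semitones above Gb
Spell F at that pitch: Fb
= Fb


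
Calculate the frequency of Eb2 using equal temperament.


Step by step:
f = 440 × 2^(n/12) where n = semitones from A4
Eb2: -30 semitones from A4
f = 440 × 2^(-30/12)
f = 77.78 Hz


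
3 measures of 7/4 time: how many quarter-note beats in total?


Solution.
Time signature 7/4: the bottom number 4 means the quarter note gets one count
The top number 7 means 7 quarter-note beats per measure
Total = 7 × 3 measures
= 21 quarter-note beats


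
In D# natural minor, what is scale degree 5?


Solution.
Natural minor scale pattern: W-H-W-W-H-W-W (2-1-2-2-1-2-2 semitones)
Starting from D#:
  D# + 2 semitones → E#
  E# + 1 semitone → F#
  F# + 2 semitones → G#
  G# + 2 semitones → A#
  A# + 1 semitone → B
  B + 2 semitones → C#
  C# + 2 semitones → D#
Scale: D# E# F# G# A# B C#
Degree 5 = A#
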